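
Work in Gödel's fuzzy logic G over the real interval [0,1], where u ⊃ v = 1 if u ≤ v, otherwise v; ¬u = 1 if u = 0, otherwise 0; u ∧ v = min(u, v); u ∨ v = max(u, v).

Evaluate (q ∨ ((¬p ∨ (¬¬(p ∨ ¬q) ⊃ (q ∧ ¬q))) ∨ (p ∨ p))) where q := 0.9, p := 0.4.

¬p: Gödel ¬ of 0.4 = 0 (operand ≠ 0)
¬q: Gödel ¬ of 0.9 = 0 (operand ≠ 0)
(p ∨ ¬q) = max(0.4, 0) = 0.4
¬(p ∨ ¬q): Gödel ¬ of 0.4 = 0 (operand ≠ 0)
¬¬(p ∨ ¬q): Gödel ¬ of 0 = 1 (operand is 0)
¬q: Gödel ¬ of 0.9 = 0 (operand ≠ 0)
(q ∧ ¬q) = min(0.9, 0) = 0
(¬¬(p ∨ ¬q) ⊃ (q ∧ ¬q)): 1 > 0, so result = 0
(¬p ∨ (¬¬(p ∨ ¬q) ⊃ (q ∧ ¬q))) = max(0, 0) = 0
(p ∨ p) = max(0.4, 0.4) = 0.4
((¬p ∨ (¬¬(p ∨ ¬q) ⊃ (q ∧ ¬q))) ∨ (p ∨ p)) = max(0, 0.4) = 0.4
(q ∨ ((¬p ∨ (¬¬(p ∨ ¬q) ⊃ (q ∧ ¬q))) ∨ (p ∨ p))) = max(0.9, 0.4) = 0.9

0.90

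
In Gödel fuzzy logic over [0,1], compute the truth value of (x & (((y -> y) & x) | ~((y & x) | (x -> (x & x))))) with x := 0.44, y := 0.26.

0.44

(y -> y): 0.26 ≤ 0.26, so result = 1
((y -> y) & x) = min(1, 0.44) = 0.44
(y & x) = min(0.26, 0.44) = 0.26
(x & x) = min(0.44, 0.44) = 0.44
(x -> (x & x)): 0.44 ≤ 0.44, so result = 1
((y & x) | (x -> (x & x))) = max(0.26, 1) = 1
~((y & x) | (x -> (x & x))): Gödel ¬ of 1 = 0 (operand ≠ 0)
(((y -> y) & x) | ~((y & x) | (x -> (x & x)))) = max(0.44, 0) = 0.44
(x & (((y -> y) & x) | ~((y & x) | (x -> (x & x))))) = min(0.44, 0.44) = 0.44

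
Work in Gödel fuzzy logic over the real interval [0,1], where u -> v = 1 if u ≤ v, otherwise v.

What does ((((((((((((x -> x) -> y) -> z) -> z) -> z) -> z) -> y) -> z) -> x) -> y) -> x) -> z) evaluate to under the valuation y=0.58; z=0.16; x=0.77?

(x -> x): 0.77 ≤ 0.77, so result = 1
((x -> x) -> y): 1 > 0.58, so result = 0.58
(((x -> x) -> y) -> z): 0.58 > 0.16, so result = 0.16
((((x -> x) -> y) -> z) -> z): 0.16 ≤ 0.16, so result = 1
(((((x -> x) -> y) -> z) -> z) -> z): 1 > 0.16, so result = 0.16
((((((x -> x) -> y) -> z) -> z) -> z) -> z): 0.16 ≤ 0.16, so result = 1
(((((((x -> x) -> y) -> z) -> z) -> z) -> z) -> y): 1 > 0.58, so result = 0.58
((((((((x -> x) -> y) -> z) -> z) -> z) -> z) -> y) -> z): 0.58 > 0.16, so result = 0.16
(((((((((x -> x) -> y) -> z) -> z) -> z) -> z) -> y) -> z) -> x): 0.16 ≤ 0.77, so result = 1
((((((((((x -> x) -> y) -> z) -> z) -> z) -> z) -> y) -> z) -> x) -> y): 1 > 0.58, so result = 0.58
(((((((((((x -> x) -> y) -> z) -> z) -> z) -> z) -> y) -> z) -> x) -> y) -> x): 0.58 ≤ 0.77, so result = 1
((((((((((((x -> x) -> y) -> z) -> z) -> z) -> z) -> y) -> z) -> x) -> y) -> x) -> z): 1 > 0.16, so result = 0.16

0.16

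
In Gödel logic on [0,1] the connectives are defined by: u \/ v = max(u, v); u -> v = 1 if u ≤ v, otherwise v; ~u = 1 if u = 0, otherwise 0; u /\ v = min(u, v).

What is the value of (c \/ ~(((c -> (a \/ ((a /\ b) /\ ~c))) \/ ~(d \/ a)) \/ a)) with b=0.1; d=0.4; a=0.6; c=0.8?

(a /\ b) = min(0.6, 0.1) = 0.1
~c: Gödel ¬ of 0.8 = 0 (operand ≠ 0)
((a /\ b) /\ ~c) = min(0.1, 0) = 0
(a \/ ((a /\ b) /\ ~c)) = max(0.6, 0) = 0.6
(c -> (a \/ ((a /\ b) /\ ~c))): 0.8 > 0.6, so result = 0.6
(d \/ a) = max(0.4, 0.6) = 0.6
~(d \/ a): Gödel ¬ of 0.6 = 0 (operand ≠ 0)
((c -> (a \/ ((a /\ b) /\ ~c))) \/ ~(d \/ a)) = max(0.6, 0) = 0.6
(((c -> (a \/ ((a /\ b) /\ ~c))) \/ ~(d \/ a)) \/ a) = max(0.6, 0.6) = 0.6
~(((c -> (a \/ ((a /\ b) /\ ~c))) \/ ~(d \/ a)) \/ a): Gödel ¬ of 0.6 = 0 (operand ≠ 0)
(c \/ ~(((c -> (a \/ ((a /\ b) /\ ~c))) \/ ~(d \/ a)) \/ a)) = max(0.8, 0) = 0.8

0.80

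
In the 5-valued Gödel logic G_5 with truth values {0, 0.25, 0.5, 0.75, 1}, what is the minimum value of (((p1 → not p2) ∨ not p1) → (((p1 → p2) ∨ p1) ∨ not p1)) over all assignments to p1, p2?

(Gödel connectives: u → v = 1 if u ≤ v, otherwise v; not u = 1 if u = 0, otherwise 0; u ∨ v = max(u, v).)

0.25

The minimum is attained at p1 = 0.25, p2 = 0:
  not p2: Gödel ¬ of 0 = 1 (operand is 0)
  (p1 → not p2): 0.25 ≤ 1, so result = 1
  not p1: Gödel ¬ of 0.25 = 0 (operand ≠ 0)
  ((p1 → not p2) ∨ not p1) = max(1, 0) = 1
  (p1 → p2): 0.25 > 0, so result = 0
  ((p1 → p2) ∨ p1) = max(0, 0.25) = 0.25
  not p1: Gödel ¬ of 0.25 = 0 (operand ≠ 0)
  (((p1 → p2) ∨ p1) ∨ not p1) = max(0.25, 0) = 0.25
  (((p1 → not p2) ∨ not p1) → (((p1 → p2) ∨ p1) ∨ not p1)): 1 > 0.25, so result = 0.25
Checking all 25 assignments confirms none give a value below 0.25.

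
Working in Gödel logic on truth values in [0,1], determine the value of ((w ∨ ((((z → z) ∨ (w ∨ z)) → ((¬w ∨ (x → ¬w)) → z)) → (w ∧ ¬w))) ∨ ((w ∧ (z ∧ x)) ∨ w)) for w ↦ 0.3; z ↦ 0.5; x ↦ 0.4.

(z → z): 0.5 ≤ 0.5, so result = 1
(w ∨ z) = max(0.3, 0.5) = 0.5
((z → z) ∨ (w ∨ z)) = max(1, 0.5) = 1
¬w: Gödel ¬ of 0.3 = 0 (operand ≠ 0)
¬w: Gödel ¬ of 0.3 = 0 (operand ≠ 0)
(x → ¬w): 0.4 > 0, so result = 0
(¬w ∨ (x → ¬w)) = max(0, 0) = 0
((¬w ∨ (x → ¬w)) → z): 0 ≤ 0.5, so result = 1
(((z → z) ∨ (w ∨ z)) → ((¬w ∨ (x → ¬w)) → z)): 1 ≤ 1, so result = 1
¬w: Gödel ¬ of 0.3 = 0 (operand ≠ 0)
(w ∧ ¬w) = min(0.3, 0) = 0
((((z → z) ∨ (w ∨ z)) → ((¬w ∨ (x → ¬w)) → z)) → (w ∧ ¬w)): 1 > 0, so result = 0
(w ∨ ((((z → z) ∨ (w ∨ z)) → ((¬w ∨ (x → ¬w)) → z)) → (w ∧ ¬w))) = max(0.3, 0) = 0.3
(z ∧ x) = min(0.5, 0.4) = 0.4
(w ∧ (z ∧ x)) = min(0.3, 0.4) = 0.3
((w ∧ (z ∧ x)) ∨ w) = max(0.3, 0.3) = 0.3
((w ∨ ((((z → z) ∨ (w ∨ z)) → ((¬w ∨ (x → ¬w)) → z)) → (w ∧ ¬w))) ∨ ((w ∧ (z ∧ x)) ∨ w)) = max(0.3, 0.3) = 0.3

0.30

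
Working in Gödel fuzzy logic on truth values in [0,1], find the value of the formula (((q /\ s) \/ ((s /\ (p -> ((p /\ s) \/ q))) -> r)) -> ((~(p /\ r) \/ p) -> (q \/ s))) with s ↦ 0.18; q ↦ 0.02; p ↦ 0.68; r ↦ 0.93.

(q /\ s) = min(0.02, 0.18) = 0.02
(p /\ s) = min(0.68, 0.18) = 0.18
((p /\ s) \/ q) = max(0.18, 0.02) = 0.18
(p -> ((p /\ s) \/ q)): 0.68 > 0.18, so result = 0.18
(s /\ (p -> ((p /\ s) \/ q))) = min(0.18, 0.18) = 0.18
((s /\ (p -> ((p /\ s) \/ q))) -> r): 0.18 ≤ 0.93, so result = 1
((q /\ s) \/ ((s /\ (p -> ((p /\ s) \/ q))) -> r)) = max(0.02, 1) = 1
(p /\ r) = min(0.68, 0.93) = 0.68
~(p /\ r): Gödel ¬ of 0.68 = 0 (operand ≠ 0)
(~(p /\ r) \/ p) = max(0, 0.68) = 0.68
(q \/ s) = max(0.02, 0.18) = 0.18
((~(p /\ r) \/ p) -> (q \/ s)): 0.68 > 0.18, so result = 0.18
(((q /\ s) \/ ((s /\ (p -> ((p /\ s) \/ q))) -> r)) -> ((~(p /\ r) \/ p) -> (q \/ s))): 1 > 0.18, so result = 0.18

0.18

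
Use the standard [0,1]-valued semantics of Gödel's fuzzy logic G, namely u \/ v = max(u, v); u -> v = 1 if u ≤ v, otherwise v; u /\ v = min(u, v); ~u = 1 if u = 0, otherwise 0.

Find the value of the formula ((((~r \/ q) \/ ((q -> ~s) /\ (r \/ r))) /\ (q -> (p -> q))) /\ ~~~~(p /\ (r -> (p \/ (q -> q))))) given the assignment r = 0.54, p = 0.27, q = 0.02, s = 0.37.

0.02

~r: Gödel ¬ of 0.54 = 0 (operand ≠ 0)
(~r \/ q) = max(0, 0.02) = 0.02
~s: Gödel ¬ of 0.37 = 0 (operand ≠ 0)
(q -> ~s): 0.02 > 0, so result = 0
(r \/ r) = max(0.54, 0.54) = 0.54
((q -> ~s) /\ (r \/ r)) = min(0, 0.54) = 0
((~r \/ q) \/ ((q -> ~s) /\ (r \/ r))) = max(0.02, 0) = 0.02
(p -> q): 0.27 > 0.02, so result = 0.02
(q -> (p -> q)): 0.02 ≤ 0.02, so result = 1
(((~r \/ q) \/ ((q -> ~s) /\ (r \/ r))) /\ (q -> (p -> q))) = min(0.02, 1) = 0.02
(q -> q): 0.02 ≤ 0.02, so result = 1
(p \/ (q -> q)) = max(0.27, 1) = 1
(r -> (p \/ (q -> q))): 0.54 ≤ 1, so result = 1
(p /\ (r -> (p \/ (q -> q)))) = min(0.27, 1) = 0.27
~(p /\ (r -> (p \/ (q -> q)))): Gödel ¬ of 0.27 = 0 (operand ≠ 0)
~~(p /\ (r -> (p \/ (q -> q)))): Gödel ¬ of 0 = 1 (operand is 0)
~~~(p /\ (r -> (p \/ (q -> q)))): Gödel ¬ of 1 = 0 (operand ≠ 0)
~~~~(p /\ (r -> (p \/ (q -> q)))): Gödel ¬ of 0 = 1 (operand is 0)
((((~r \/ q) \/ ((q -> ~s) /\ (r \/ r))) /\ (q -> (p -> q))) /\ ~~~~(p /\ (r -> (p \/ (q -> q))))) = min(0.02, 1) = 0.02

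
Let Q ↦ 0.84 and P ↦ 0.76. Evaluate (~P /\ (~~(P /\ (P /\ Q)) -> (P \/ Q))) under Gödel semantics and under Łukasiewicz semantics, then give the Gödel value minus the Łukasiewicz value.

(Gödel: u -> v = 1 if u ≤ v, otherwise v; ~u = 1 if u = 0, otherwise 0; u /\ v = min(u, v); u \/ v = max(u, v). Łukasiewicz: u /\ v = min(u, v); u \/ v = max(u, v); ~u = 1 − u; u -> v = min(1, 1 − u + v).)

Gödel evaluation:
  ~P: Gödel ¬ of 0.76 = 0 (operand ≠ 0)
  (P /\ Q) = min(0.76, 0.84) = 0.76
  (P /\ (P /\ Q)) = min(0.76, 0.76) = 0.76
  ~(P /\ (P /\ Q)): Gödel ¬ of 0.76 = 0 (operand ≠ 0)
  ~~(P /\ (P /\ Q)): Gödel ¬ of 0 = 1 (operand is 0)
  (P \/ Q) = max(0.76, 0.84) = 0.84
  (~~(P /\ (P /\ Q)) -> (P \/ Q)): 1 > 0.84, so result = 0.84
  (~P /\ (~~(P /\ (P /\ Q)) -> (P \/ Q))) = min(0, 0.84) = 0
  Gödel value = 0
Łukasiewicz evaluation:
  ~P: Łukasiewicz ¬ gives 1 − 0.76 = 0.24
  (P /\ Q) = min(0.76, 0.84) = 0.76
  (P /\ (P /\ Q)) = min(0.76, 0.76) = 0.76
  ~(P /\ (P /\ Q)): Łukasiewicz ¬ gives 1 − 0.76 = 0.24
  ~~(P /\ (P /\ Q)): Łukasiewicz ¬ gives 1 − 0.24 = 0.76
  (P \/ Q) = max(0.76, 0.84) = 0.84
  (~~(P /\ (P /\ Q)) -> (P \/ Q)): min(1, 1 − 0.76 + 0.84) = 1
  (~P /\ (~~(P /\ (P /\ Q)) -> (P \/ Q))) = min(0.24, 1) = 0.24
  Łukasiewicz value = 0.24
Difference: 0 − 0.24 = -0.24

-0.24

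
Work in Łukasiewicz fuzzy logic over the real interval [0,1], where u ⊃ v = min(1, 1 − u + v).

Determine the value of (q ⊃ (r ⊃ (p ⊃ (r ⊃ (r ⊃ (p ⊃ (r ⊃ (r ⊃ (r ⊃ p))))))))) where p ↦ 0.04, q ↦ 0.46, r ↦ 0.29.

(r ⊃ p): min(1, 1 − 0.29 + 0.04) = 0.75
(r ⊃ (r ⊃ p)): min(1, 1 − 0.29 + 0.75) = 1
(r ⊃ (r ⊃ (r ⊃ p))): min(1, 1 − 0.29 + 1) = 1
(p ⊃ (r ⊃ (r ⊃ (r ⊃ p)))): min(1, 1 − 0.04 + 1) = 1
(r ⊃ (p ⊃ (r ⊃ (r ⊃ (r ⊃ p))))): min(1, 1 − 0.29 + 1) = 1
(r ⊃ (r ⊃ (p ⊃ (r ⊃ (r ⊃ (r ⊃ p)))))): min(1, 1 − 0.29 + 1) = 1
(p ⊃ (r ⊃ (r ⊃ (p ⊃ (r ⊃ (r ⊃ (r ⊃ p))))))): min(1, 1 − 0.04 + 1) = 1
(r ⊃ (p ⊃ (r ⊃ (r ⊃ (p ⊃ (r ⊃ (r ⊃ (r ⊃ p)))))))): min(1, 1 − 0.29 + 1) = 1
(q ⊃ (r ⊃ (p ⊃ (r ⊃ (r ⊃ (p ⊃ (r ⊃ (r ⊃ (r ⊃ p))))))))): min(1, 1 − 0.46 + 1) = 1

1.00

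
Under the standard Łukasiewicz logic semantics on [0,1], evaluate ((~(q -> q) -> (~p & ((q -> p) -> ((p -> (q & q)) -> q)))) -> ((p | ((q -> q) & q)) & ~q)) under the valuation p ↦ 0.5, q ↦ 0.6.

0.40

(q -> q): min(1, 1 − 0.6 + 0.6) = 1
~(q -> q): Łukasiewicz ¬ gives 1 − 1 = 0
~p: Łukasiewicz ¬ gives 1 − 0.5 = 0.5
(q -> p): min(1, 1 − 0.6 + 0.5) = 0.9
(q & q) = min(0.6, 0.6) = 0.6
(p -> (q & q)): min(1, 1 − 0.5 + 0.6) = 1
((p -> (q & q)) -> q): min(1, 1 − 1 + 0.6) = 0.6
((q -> p) -> ((p -> (q & q)) -> q)): min(1, 1 − 0.9 + 0.6) = 0.7
(~p & ((q -> p) -> ((p -> (q & q)) -> q))) = min(0.5, 0.7) = 0.5
(~(q -> q) -> (~p & ((q -> p) -> ((p -> (q & q)) -> q)))): min(1, 1 − 0 + 0.5) = 1
(q -> q): min(1, 1 − 0.6 + 0.6) = 1
((q -> q) & q) = min(1, 0.6) = 0.6
(p | ((q -> q) & q)) = max(0.5, 0.6) = 0.6
~q: Łukasiewicz ¬ gives 1 − 0.6 = 0.4
((p | ((q -> q) & q)) & ~q) = min(0.6, 0.4) = 0.4
((~(q -> q) -> (~p & ((q -> p) -> ((p -> (q & q)) -> q)))) -> ((p | ((q -> q) & q)) & ~q)): min(1, 1 − 1 + 0.4) = 0.4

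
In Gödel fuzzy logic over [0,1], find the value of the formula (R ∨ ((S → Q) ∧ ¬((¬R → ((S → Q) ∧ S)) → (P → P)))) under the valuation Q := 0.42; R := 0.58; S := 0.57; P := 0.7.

0.58

(S → Q): 0.57 > 0.42, so result = 0.42
¬R: Gödel ¬ of 0.58 = 0 (operand ≠ 0)
(S → Q): 0.57 > 0.42, so result = 0.42
((S → Q) ∧ S) = min(0.42, 0.57) = 0.42
(¬R → ((S → Q) ∧ S)): 0 ≤ 0.42, so result = 1
(P → P): 0.7 ≤ 0.7, so result = 1
((¬R → ((S → Q) ∧ S)) → (P → P)): 1 ≤ 1, so result = 1
¬((¬R → ((S → Q) ∧ S)) → (P → P)): Gödel ¬ of 1 = 0 (operand ≠ 0)
((S → Q) ∧ ¬((¬R → ((S → Q) ∧ S)) → (P → P))) = min(0.42, 0) = 0
(R ∨ ((S → Q) ∧ ¬((¬R → ((S → Q) ∧ S)) → (P → P)))) = max(0.58, 0) = 0.58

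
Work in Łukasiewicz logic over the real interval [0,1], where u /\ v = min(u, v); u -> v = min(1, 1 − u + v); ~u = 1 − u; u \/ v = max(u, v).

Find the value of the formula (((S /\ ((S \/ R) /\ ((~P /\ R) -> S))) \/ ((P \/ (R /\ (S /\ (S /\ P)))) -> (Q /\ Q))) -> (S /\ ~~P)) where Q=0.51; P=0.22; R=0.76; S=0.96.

0.22

(S \/ R) = max(0.96, 0.76) = 0.96
~P: Łukasiewicz ¬ gives 1 − 0.22 = 0.78
(~P /\ R) = min(0.78, 0.76) = 0.76
((~P /\ R) -> S): min(1, 1 − 0.76 + 0.96) = 1
((S \/ R) /\ ((~P /\ R) -> S)) = min(0.96, 1) = 0.96
(S /\ ((S \/ R) /\ ((~P /\ R) -> S))) = min(0.96, 0.96) = 0.96
(S /\ P) = min(0.96, 0.22) = 0.22
(S /\ (S /\ P)) = min(0.96, 0.22) = 0.22
(R /\ (S /\ (S /\ P))) = min(0.76, 0.22) = 0.22
(P \/ (R /\ (S /\ (S /\ P)))) = max(0.22, 0.22) = 0.22
(Q /\ Q) = min(0.51, 0.51) = 0.51
((P \/ (R /\ (S /\ (S /\ P)))) -> (Q /\ Q)): min(1, 1 − 0.22 + 0.51) = 1
((S /\ ((S \/ R) /\ ((~P /\ R) -> S))) \/ ((P \/ (R /\ (S /\ (S /\ P)))) -> (Q /\ Q))) = max(0.96, 1) = 1
~P: Łukasiewicz ¬ gives 1 − 0.22 = 0.78
~~P: Łukasiewicz ¬ gives 1 − 0.78 = 0.22
(S /\ ~~P) = min(0.96, 0.22) = 0.22
(((S /\ ((S \/ R) /\ ((~P /\ R) -> S))) \/ ((P \/ (R /\ (S /\ (S /\ P)))) -> (Q /\ Q))) -> (S /\ ~~P)): min(1, 1 − 1 + 0.22) = 0.22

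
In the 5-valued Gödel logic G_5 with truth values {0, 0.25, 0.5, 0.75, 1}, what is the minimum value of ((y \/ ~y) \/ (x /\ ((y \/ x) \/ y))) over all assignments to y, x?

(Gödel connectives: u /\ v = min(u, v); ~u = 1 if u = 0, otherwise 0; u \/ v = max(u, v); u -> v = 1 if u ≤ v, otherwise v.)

The minimum is attained at y = 0.25, x = 0:
  ~y: Gödel ¬ of 0.25 = 0 (operand ≠ 0)
  (y \/ ~y) = max(0.25, 0) = 0.25
  (y \/ x) = max(0.25, 0) = 0.25
  ((y \/ x) \/ y) = max(0.25, 0.25) = 0.25
  (x /\ ((y \/ x) \/ y)) = min(0, 0.25) = 0
  ((y \/ ~y) \/ (x /\ ((y \/ x) \/ y))) = max(0.25, 0) = 0.25
Checking all 25 assignments confirms none give a value below 0.25.

0.25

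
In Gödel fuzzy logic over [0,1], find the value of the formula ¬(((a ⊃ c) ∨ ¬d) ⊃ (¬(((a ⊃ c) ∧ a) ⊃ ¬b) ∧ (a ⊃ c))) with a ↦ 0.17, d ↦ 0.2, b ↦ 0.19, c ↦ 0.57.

(a ⊃ c): 0.17 ≤ 0.57, so result = 1
¬d: Gödel ¬ of 0.2 = 0 (operand ≠ 0)
((a ⊃ c) ∨ ¬d) = max(1, 0) = 1
(a ⊃ c): 0.17 ≤ 0.57, so result = 1
((a ⊃ c) ∧ a) = min(1, 0.17) = 0.17
¬b: Gödel ¬ of 0.19 = 0 (operand ≠ 0)
(((a ⊃ c) ∧ a) ⊃ ¬b): 0.17 > 0, so result = 0
¬(((a ⊃ c) ∧ a) ⊃ ¬b): Gödel ¬ of 0 = 1 (operand is 0)
(a ⊃ c): 0.17 ≤ 0.57, so result = 1
(¬(((a ⊃ c) ∧ a) ⊃ ¬b) ∧ (a ⊃ c)) = min(1, 1) = 1
(((a ⊃ c) ∨ ¬d) ⊃ (¬(((a ⊃ c) ∧ a) ⊃ ¬b) ∧ (a ⊃ c))): 1 ≤ 1, so result = 1
¬(((a ⊃ c) ∨ ¬d) ⊃ (¬(((a ⊃ c) ∧ a) ⊃ ¬b) ∧ (a ⊃ c))): Gödel ¬ of 1 = 0 (operand ≠ 0)

0.00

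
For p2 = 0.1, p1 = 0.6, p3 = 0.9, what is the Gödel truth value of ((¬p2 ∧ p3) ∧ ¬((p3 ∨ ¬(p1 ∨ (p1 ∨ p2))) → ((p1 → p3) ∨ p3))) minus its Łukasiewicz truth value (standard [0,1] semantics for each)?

0.00

Gödel evaluation:
  ¬p2: Gödel ¬ of 0.1 = 0 (operand ≠ 0)
  (¬p2 ∧ p3) = min(0, 0.9) = 0
  (p1 ∨ p2) = max(0.6, 0.1) = 0.6
  (p1 ∨ (p1 ∨ p2)) = max(0.6, 0.6) = 0.6
  ¬(p1 ∨ (p1 ∨ p2)): Gödel ¬ of 0.6 = 0 (operand ≠ 0)
  (p3 ∨ ¬(p1 ∨ (p1 ∨ p2))) = max(0.9, 0) = 0.9
  (p1 → p3): 0.6 ≤ 0.9, so result = 1
  ((p1 → p3) ∨ p3) = max(1, 0.9) = 1
  ((p3 ∨ ¬(p1 ∨ (p1 ∨ p2))) → ((p1 → p3) ∨ p3)): 0.9 ≤ 1, so result = 1
  ¬((p3 ∨ ¬(p1 ∨ (p1 ∨ p2))) → ((p1 → p3) ∨ p3)): Gödel ¬ of 1 = 0 (operand ≠ 0)
  ((¬p2 ∧ p3) ∧ ¬((p3 ∨ ¬(p1 ∨ (p1 ∨ p2))) → ((p1 → p3) ∨ p3))) = min(0, 0) = 0
  Gödel value = 0
Łukasiewicz evaluation:
  ¬p2: Łukasiewicz ¬ gives 1 − 0.1 = 0.9
  (¬p2 ∧ p3) = min(0.9, 0.9) = 0.9
  (p1 ∨ p2) = max(0.6, 0.1) = 0.6
  (p1 ∨ (p1 ∨ p2)) = max(0.6, 0.6) = 0.6
  ¬(p1 ∨ (p1 ∨ p2)): Łukasiewicz ¬ gives 1 − 0.6 = 0.4
  (p3 ∨ ¬(p1 ∨ (p1 ∨ p2))) = max(0.9, 0.4) = 0.9
  (p1 → p3): min(1, 1 − 0.6 + 0.9) = 1
  ((p1 → p3) ∨ p3) = max(1, 0.9) = 1
  ((p3 ∨ ¬(p1 ∨ (p1 ∨ p2))) → ((p1 → p3) ∨ p3)): min(1, 1 − 0.9 + 1) = 1
  ¬((p3 ∨ ¬(p1 ∨ (p1 ∨ p2))) → ((p1 → p3) ∨ p3)): Łukasiewicz ¬ gives 1 − 1 = 0
  ((¬p2 ∧ p3) ∧ ¬((p3 ∨ ¬(p1 ∨ (p1 ∨ p2))) → ((p1 → p3) ∨ p3))) = min(0.9, 0) = 0
  Łukasiewicz value = 0
Difference: 0 − 0 = 0.00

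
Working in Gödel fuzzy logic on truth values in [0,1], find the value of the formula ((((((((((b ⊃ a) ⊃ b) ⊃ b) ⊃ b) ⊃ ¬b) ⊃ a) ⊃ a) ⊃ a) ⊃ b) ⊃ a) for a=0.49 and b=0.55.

(b ⊃ a): 0.55 > 0.49, so result = 0.49
((b ⊃ a) ⊃ b): 0.49 ≤ 0.55, so result = 1
(((b ⊃ a) ⊃ b) ⊃ b): 1 > 0.55, so result = 0.55
((((b ⊃ a) ⊃ b) ⊃ b) ⊃ b): 0.55 ≤ 0.55, so result = 1
¬b: Gödel ¬ of 0.55 = 0 (operand ≠ 0)
(((((b ⊃ a) ⊃ b) ⊃ b) ⊃ b) ⊃ ¬b): 1 > 0, so result = 0
((((((b ⊃ a) ⊃ b) ⊃ b) ⊃ b) ⊃ ¬b) ⊃ a): 0 ≤ 0.49, so result = 1
(((((((b ⊃ a) ⊃ b) ⊃ b) ⊃ b) ⊃ ¬b) ⊃ a) ⊃ a): 1 > 0.49, so result = 0.49
((((((((b ⊃ a) ⊃ b) ⊃ b) ⊃ b) ⊃ ¬b) ⊃ a) ⊃ a) ⊃ a): 0.49 ≤ 0.49, so result = 1
(((((((((b ⊃ a) ⊃ b) ⊃ b) ⊃ b) ⊃ ¬b) ⊃ a) ⊃ a) ⊃ a) ⊃ b): 1 > 0.55, so result = 0.55
((((((((((b ⊃ a) ⊃ b) ⊃ b) ⊃ b) ⊃ ¬b) ⊃ a) ⊃ a) ⊃ a) ⊃ b) ⊃ a): 0.55 > 0.49, so result = 0.49

0.49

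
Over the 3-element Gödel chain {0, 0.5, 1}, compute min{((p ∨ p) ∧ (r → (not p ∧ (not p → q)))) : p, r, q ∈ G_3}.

0.00

The minimum is attained at p = 0, r = 0, q = 0:
  (p ∨ p) = max(0, 0) = 0
  not p: Gödel ¬ of 0 = 1 (operand is 0)
  not p: Gödel ¬ of 0 = 1 (operand is 0)
  (not p → q): 1 > 0, so result = 0
  (not p ∧ (not p → q)) = min(1, 0) = 0
  (r → (not p ∧ (not p → q))): 0 ≤ 0, so result = 1
  ((p ∨ p) ∧ (r → (not p ∧ (not p → q)))) = min(0, 1) = 0
Checking all 27 assignments confirms none give a value below 0.00.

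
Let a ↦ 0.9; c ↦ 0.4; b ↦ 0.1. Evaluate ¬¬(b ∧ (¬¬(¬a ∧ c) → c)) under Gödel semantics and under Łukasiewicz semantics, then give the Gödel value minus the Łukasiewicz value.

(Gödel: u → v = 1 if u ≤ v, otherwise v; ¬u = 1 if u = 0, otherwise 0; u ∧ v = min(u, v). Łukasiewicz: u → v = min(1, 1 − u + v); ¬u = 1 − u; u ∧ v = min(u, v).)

Gödel evaluation:
  ¬a: Gödel ¬ of 0.9 = 0 (operand ≠ 0)
  (¬a ∧ c) = min(0, 0.4) = 0
  ¬(¬a ∧ c): Gödel ¬ of 0 = 1 (operand is 0)
  ¬¬(¬a ∧ c): Gödel ¬ of 1 = 0 (operand ≠ 0)
  (¬¬(¬a ∧ c) → c): 0 ≤ 0.4, so result = 1
  (b ∧ (¬¬(¬a ∧ c) → c)) = min(0.1, 1) = 0.1
  ¬(b ∧ (¬¬(¬a ∧ c) → c)): Gödel ¬ of 0.1 = 0 (operand ≠ 0)
  ¬¬(b ∧ (¬¬(¬a ∧ c) → c)): Gödel ¬ of 0 = 1 (operand is 0)
  Gödel value = 1
Łukasiewicz evaluation:
  ¬a: Łukasiewicz ¬ gives 1 − 0.9 = 0.1
  (¬a ∧ c) = min(0.1, 0.4) = 0.1
  ¬(¬a ∧ c): Łukasiewicz ¬ gives 1 − 0.1 = 0.9
  ¬¬(¬a ∧ c): Łukasiewicz ¬ gives 1 − 0.9 = 0.1
  (¬¬(¬a ∧ c) → c): min(1, 1 − 0.1 + 0.4) = 1
  (b ∧ (¬¬(¬a ∧ c) → c)) = min(0.1, 1) = 0.1
  ¬(b ∧ (¬¬(¬a ∧ c) → c)): Łukasiewicz ¬ gives 1 − 0.1 = 0.9
  ¬¬(b ∧ (¬¬(¬a ∧ c) → c)): Łukasiewicz ¬ gives 1 − 0.9 = 0.1
  Łukasiewicz value = 0.1
Difference: 1 − 0.1 = 0.90

0.90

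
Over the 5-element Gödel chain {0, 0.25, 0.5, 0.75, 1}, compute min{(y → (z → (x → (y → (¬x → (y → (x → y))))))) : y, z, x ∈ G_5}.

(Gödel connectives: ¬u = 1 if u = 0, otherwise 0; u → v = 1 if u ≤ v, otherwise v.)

1.00

Every assignment gives 1. For instance at y = 0, z = 0, x = 0:
  ¬x: Gödel ¬ of 0 = 1 (operand is 0)
  (x → y): 0 ≤ 0, so result = 1
  (y → (x → y)): 0 ≤ 1, so result = 1
  (¬x → (y → (x → y))): 1 ≤ 1, so result = 1
  (y → (¬x → (y → (x → y)))): 0 ≤ 1, so result = 1
  (x → (y → (¬x → (y → (x → y))))): 0 ≤ 1, so result = 1
  (z → (x → (y → (¬x → (y → (x → y)))))): 0 ≤ 1, so result = 1
  (y → (z → (x → (y → (¬x → (y → (x → y))))))): 0 ≤ 1, so result = 1
All 125 assignments give value 1 — the formula is a G_5-tautology.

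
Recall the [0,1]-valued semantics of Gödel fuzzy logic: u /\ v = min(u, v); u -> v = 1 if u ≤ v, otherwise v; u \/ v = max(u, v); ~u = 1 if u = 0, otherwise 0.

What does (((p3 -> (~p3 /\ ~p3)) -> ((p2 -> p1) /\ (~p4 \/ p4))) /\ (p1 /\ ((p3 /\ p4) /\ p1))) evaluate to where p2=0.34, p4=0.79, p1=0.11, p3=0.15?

~p3: Gödel ¬ of 0.15 = 0 (operand ≠ 0)
~p3: Gödel ¬ of 0.15 = 0 (operand ≠ 0)
(~p3 /\ ~p3) = min(0, 0) = 0
(p3 -> (~p3 /\ ~p3)): 0.15 > 0, so result = 0
(p2 -> p1): 0.34 > 0.11, so result = 0.11
~p4: Gödel ¬ of 0.79 = 0 (operand ≠ 0)
(~p4 \/ p4) = max(0, 0.79) = 0.79
((p2 -> p1) /\ (~p4 \/ p4)) = min(0.11, 0.79) = 0.11
((p3 -> (~p3 /\ ~p3)) -> ((p2 -> p1) /\ (~p4 \/ p4))): 0 ≤ 0.11, so result = 1
(p3 /\ p4) = min(0.15, 0.79) = 0.15
((p3 /\ p4) /\ p1) = min(0.15, 0.11) = 0.11
(p1 /\ ((p3 /\ p4) /\ p1)) = min(0.11, 0.11) = 0.11
(((p3 -> (~p3 /\ ~p3)) -> ((p2 -> p1) /\ (~p4 \/ p4))) /\ (p1 /\ ((p3 /\ p4) /\ p1))) = min(1, 0.11) = 0.11

0.11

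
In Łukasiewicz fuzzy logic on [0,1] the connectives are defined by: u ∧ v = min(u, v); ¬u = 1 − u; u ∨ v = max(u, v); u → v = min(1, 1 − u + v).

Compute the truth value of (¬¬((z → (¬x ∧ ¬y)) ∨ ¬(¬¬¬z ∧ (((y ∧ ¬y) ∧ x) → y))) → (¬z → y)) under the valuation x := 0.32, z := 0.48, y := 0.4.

0.88

¬x: Łukasiewicz ¬ gives 1 − 0.32 = 0.68
¬y: Łukasiewicz ¬ gives 1 − 0.4 = 0.6
(¬x ∧ ¬y) = min(0.68, 0.6) = 0.6
(z → (¬x ∧ ¬y)): min(1, 1 − 0.48 + 0.6) = 1
¬z: Łukasiewicz ¬ gives 1 − 0.48 = 0.52
¬¬z: Łukasiewicz ¬ gives 1 − 0.52 = 0.48
¬¬¬z: Łukasiewicz ¬ gives 1 − 0.48 = 0.52
¬y: Łukasiewicz ¬ gives 1 − 0.4 = 0.6
(y ∧ ¬y) = min(0.4, 0.6) = 0.4
((y ∧ ¬y) ∧ x) = min(0.4, 0.32) = 0.32
(((y ∧ ¬y) ∧ x) → y): min(1, 1 − 0.32 + 0.4) = 1
(¬¬¬z ∧ (((y ∧ ¬y) ∧ x) → y)) = min(0.52, 1) = 0.52
¬(¬¬¬z ∧ (((y ∧ ¬y) ∧ x) → y)): Łukasiewicz ¬ gives 1 − 0.52 = 0.48
((z → (¬x ∧ ¬y)) ∨ ¬(¬¬¬z ∧ (((y ∧ ¬y) ∧ x) → y))) = max(1, 0.48) = 1
¬((z → (¬x ∧ ¬y)) ∨ ¬(¬¬¬z ∧ (((y ∧ ¬y) ∧ x) → y))): Łukasiewicz ¬ gives 1 − 1 = 0
¬¬((z → (¬x ∧ ¬y)) ∨ ¬(¬¬¬z ∧ (((y ∧ ¬y) ∧ x) → y))): Łukasiewicz ¬ gives 1 − 0 = 1
¬z: Łukasiewicz ¬ gives 1 − 0.48 = 0.52
(¬z → y): min(1, 1 − 0.52 + 0.4) = 0.88
(¬¬((z → (¬x ∧ ¬y)) ∨ ¬(¬¬¬z ∧ (((y ∧ ¬y) ∧ x) → y))) → (¬z → y)): min(1, 1 − 1 + 0.88) = 0.88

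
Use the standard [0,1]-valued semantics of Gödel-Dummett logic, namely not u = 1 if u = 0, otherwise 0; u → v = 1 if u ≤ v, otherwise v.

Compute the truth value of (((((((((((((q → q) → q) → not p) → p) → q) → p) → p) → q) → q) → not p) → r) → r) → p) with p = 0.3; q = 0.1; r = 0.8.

0.30

(q → q): 0.1 ≤ 0.1, so result = 1
((q → q) → q): 1 > 0.1, so result = 0.1
not p: Gödel ¬ of 0.3 = 0 (operand ≠ 0)
(((q → q) → q) → not p): 0.1 > 0, so result = 0
((((q → q) → q) → not p) → p): 0 ≤ 0.3, so result = 1
(((((q → q) → q) → not p) → p) → q): 1 > 0.1, so result = 0.1
((((((q → q) → q) → not p) → p) → q) → p): 0.1 ≤ 0.3, so result = 1
(((((((q → q) → q) → not p) → p) → q) → p) → p): 1 > 0.3, so result = 0.3
((((((((q → q) → q) → not p) → p) → q) → p) → p) → q): 0.3 > 0.1, so result = 0.1
(((((((((q → q) → q) → not p) → p) → q) → p) → p) → q) → q): 0.1 ≤ 0.1, so result = 1
not p: Gödel ¬ of 0.3 = 0 (operand ≠ 0)
((((((((((q → q) → q) → not p) → p) → q) → p) → p) → q) → q) → not p): 1 > 0, so result = 0
(((((((((((q → q) → q) → not p) → p) → q) → p) → p) → q) → q) → not p) → r): 0 ≤ 0.8, so result = 1
((((((((((((q → q) → q) → not p) → p) → q) → p) → p) → q) → q) → not p) → r) → r): 1 > 0.8, so result = 0.8
(((((((((((((q → q) → q) → not p) → p) → q) → p) → p) → q) → q) → not p) → r) → r) → p): 0.8 > 0.3, so result = 0.3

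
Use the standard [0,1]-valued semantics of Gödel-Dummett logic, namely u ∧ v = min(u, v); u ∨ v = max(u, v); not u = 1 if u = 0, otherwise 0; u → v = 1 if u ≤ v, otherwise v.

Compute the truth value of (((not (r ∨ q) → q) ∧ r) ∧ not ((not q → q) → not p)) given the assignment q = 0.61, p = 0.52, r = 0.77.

(r ∨ q) = max(0.77, 0.61) = 0.77
not (r ∨ q): Gödel ¬ of 0.77 = 0 (operand ≠ 0)
(not (r ∨ q) → q): 0 ≤ 0.61, so result = 1
((not (r ∨ q) → q) ∧ r) = min(1, 0.77) = 0.77
not q: Gödel ¬ of 0.61 = 0 (operand ≠ 0)
(not q → q): 0 ≤ 0.61, so result = 1
not p: Gödel ¬ of 0.52 = 0 (operand ≠ 0)
((not q → q) → not p): 1 > 0, so result = 0
not ((not q → q) → not p): Gödel ¬ of 0 = 1 (operand is 0)
(((not (r ∨ q) → q) ∧ r) ∧ not ((not q → q) → not p)) = min(0.77, 1) = 0.77

0.77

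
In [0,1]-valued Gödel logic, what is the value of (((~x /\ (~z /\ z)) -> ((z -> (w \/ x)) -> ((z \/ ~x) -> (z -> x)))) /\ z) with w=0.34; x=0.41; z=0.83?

~x: Gödel ¬ of 0.41 = 0 (operand ≠ 0)
~z: Gödel ¬ of 0.83 = 0 (operand ≠ 0)
(~z /\ z) = min(0, 0.83) = 0
(~x /\ (~z /\ z)) = min(0, 0) = 0
(w \/ x) = max(0.34, 0.41) = 0.41
(z -> (w \/ x)): 0.83 > 0.41, so result = 0.41
~x: Gödel ¬ of 0.41 = 0 (operand ≠ 0)
(z \/ ~x) = max(0.83, 0) = 0.83
(z -> x): 0.83 > 0.41, so result = 0.41
((z \/ ~x) -> (z -> x)): 0.83 > 0.41, so result = 0.41
((z -> (w \/ x)) -> ((z \/ ~x) -> (z -> x))): 0.41 ≤ 0.41, so result = 1
((~x /\ (~z /\ z)) -> ((z -> (w \/ x)) -> ((z \/ ~x) -> (z -> x)))): 0 ≤ 1, so result = 1
(((~x /\ (~z /\ z)) -> ((z -> (w \/ x)) -> ((z \/ ~x) -> (z -> x)))) /\ z) = min(1, 0.83) = 0.83

0.83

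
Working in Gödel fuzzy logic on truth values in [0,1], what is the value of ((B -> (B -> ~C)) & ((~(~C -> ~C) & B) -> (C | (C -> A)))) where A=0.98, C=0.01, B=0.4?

0.00

~C: Gödel ¬ of 0.01 = 0 (operand ≠ 0)
(B -> ~C): 0.4 > 0, so result = 0
(B -> (B -> ~C)): 0.4 > 0, so result = 0
~C: Gödel ¬ of 0.01 = 0 (operand ≠ 0)
~C: Gödel ¬ of 0.01 = 0 (operand ≠ 0)
(~C -> ~C): 0 ≤ 0, so result = 1
~(~C -> ~C): Gödel ¬ of 1 = 0 (operand ≠ 0)
(~(~C -> ~C) & B) = min(0, 0.4) = 0
(C -> A): 0.01 ≤ 0.98, so result = 1
(C | (C -> A)) = max(0.01, 1) = 1
((~(~C -> ~C) & B) -> (C | (C -> A))): 0 ≤ 1, so result = 1
((B -> (B -> ~C)) & ((~(~C -> ~C) & B) -> (C | (C -> A)))) = min(0, 1) = 0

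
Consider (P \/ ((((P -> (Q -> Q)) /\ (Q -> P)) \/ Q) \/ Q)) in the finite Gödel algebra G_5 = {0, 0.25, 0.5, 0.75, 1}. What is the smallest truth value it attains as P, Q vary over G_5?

0.25

The minimum is attained at P = 0, Q = 0.25:
  (Q -> Q): 0.25 ≤ 0.25, so result = 1
  (P -> (Q -> Q)): 0 ≤ 1, so result = 1
  (Q -> P): 0.25 > 0, so result = 0
  ((P -> (Q -> Q)) /\ (Q -> P)) = min(1, 0) = 0
  (((P -> (Q -> Q)) /\ (Q -> P)) \/ Q) = max(0, 0.25) = 0.25
  ((((P -> (Q -> Q)) /\ (Q -> P)) \/ Q) \/ Q) = max(0.25, 0.25) = 0.25
  (P \/ ((((P -> (Q -> Q)) /\ (Q -> P)) \/ Q) \/ Q)) = max(0, 0.25) = 0.25
Checking all 25 assignments confirms none give a value below 0.25.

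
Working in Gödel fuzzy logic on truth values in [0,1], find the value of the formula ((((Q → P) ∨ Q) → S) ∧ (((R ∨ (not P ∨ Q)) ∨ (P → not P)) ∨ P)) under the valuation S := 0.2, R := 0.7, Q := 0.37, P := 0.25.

0.20

(Q → P): 0.37 > 0.25, so result = 0.25
((Q → P) ∨ Q) = max(0.25, 0.37) = 0.37
(((Q → P) ∨ Q) → S): 0.37 > 0.2, so result = 0.2
not P: Gödel ¬ of 0.25 = 0 (operand ≠ 0)
(not P ∨ Q) = max(0, 0.37) = 0.37
(R ∨ (not P ∨ Q)) = max(0.7, 0.37) = 0.7
not P: Gödel ¬ of 0.25 = 0 (operand ≠ 0)
(P → not P): 0.25 > 0, so result = 0
((R ∨ (not P ∨ Q)) ∨ (P → not P)) = max(0.7, 0) = 0.7
(((R ∨ (not P ∨ Q)) ∨ (P → not P)) ∨ P) = max(0.7, 0.25) = 0.7
((((Q → P) ∨ Q) → S) ∧ (((R ∨ (not P ∨ Q)) ∨ (P → not P)) ∨ P)) = min(0.2, 0.7) = 0.2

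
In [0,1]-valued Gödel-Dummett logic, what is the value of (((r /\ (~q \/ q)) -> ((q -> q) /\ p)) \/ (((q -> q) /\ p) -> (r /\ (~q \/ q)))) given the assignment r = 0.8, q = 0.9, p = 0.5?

1.00

~q: Gödel ¬ of 0.9 = 0 (operand ≠ 0)
(~q \/ q) = max(0, 0.9) = 0.9
(r /\ (~q \/ q)) = min(0.8, 0.9) = 0.8
(q -> q): 0.9 ≤ 0.9, so result = 1
((q -> q) /\ p) = min(1, 0.5) = 0.5
((r /\ (~q \/ q)) -> ((q -> q) /\ p)): 0.8 > 0.5, so result = 0.5
(q -> q): 0.9 ≤ 0.9, so result = 1
((q -> q) /\ p) = min(1, 0.5) = 0.5
~q: Gödel ¬ of 0.9 = 0 (operand ≠ 0)
(~q \/ q) = max(0, 0.9) = 0.9
(r /\ (~q \/ q)) = min(0.8, 0.9) = 0.8
(((q -> q) /\ p) -> (r /\ (~q \/ q))): 0.5 ≤ 0.8, so result = 1
(((r /\ (~q \/ q)) -> ((q -> q) /\ p)) \/ (((q -> q) /\ p) -> (r /\ (~q \/ q)))) = max(0.5, 1) = 1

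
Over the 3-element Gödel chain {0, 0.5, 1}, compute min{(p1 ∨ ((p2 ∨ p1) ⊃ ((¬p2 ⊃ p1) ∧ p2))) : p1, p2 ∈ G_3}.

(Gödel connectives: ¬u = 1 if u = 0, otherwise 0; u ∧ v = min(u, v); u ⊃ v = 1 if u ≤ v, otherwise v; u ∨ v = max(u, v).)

0.50

The minimum is attained at p1 = 0.5, p2 = 0:
  (p2 ∨ p1) = max(0, 0.5) = 0.5
  ¬p2: Gödel ¬ of 0 = 1 (operand is 0)
  (¬p2 ⊃ p1): 1 > 0.5, so result = 0.5
  ((¬p2 ⊃ p1) ∧ p2) = min(0.5, 0) = 0
  ((p2 ∨ p1) ⊃ ((¬p2 ⊃ p1) ∧ p2)): 0.5 > 0, so result = 0
  (p1 ∨ ((p2 ∨ p1) ⊃ ((¬p2 ⊃ p1) ∧ p2))) = max(0.5, 0) = 0.5
Checking all 9 assignments confirms none give a value below 0.50.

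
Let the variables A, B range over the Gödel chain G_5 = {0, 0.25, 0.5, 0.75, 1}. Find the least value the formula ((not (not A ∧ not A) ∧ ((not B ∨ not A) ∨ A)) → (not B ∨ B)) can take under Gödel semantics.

0.25

The minimum is attained at A = 0.5, B = 0.25:
  not A: Gödel ¬ of 0.5 = 0 (operand ≠ 0)
  not A: Gödel ¬ of 0.5 = 0 (operand ≠ 0)
  (not A ∧ not A) = min(0, 0) = 0
  not (not A ∧ not A): Gödel ¬ of 0 = 1 (operand is 0)
  not B: Gödel ¬ of 0.25 = 0 (operand ≠ 0)
  not A: Gödel ¬ of 0.5 = 0 (operand ≠ 0)
  (not B ∨ not A) = max(0, 0) = 0
  ((not B ∨ not A) ∨ A) = max(0, 0.5) = 0.5
  (not (not A ∧ not A) ∧ ((not B ∨ not A) ∨ A)) = min(1, 0.5) = 0.5
  not B: Gödel ¬ of 0.25 = 0 (operand ≠ 0)
  (not B ∨ B) = max(0, 0.25) = 0.25
  ((not (not A ∧ not A) ∧ ((not B ∨ not A) ∨ A)) → (not B ∨ B)): 0.5 > 0.25, so result = 0.25
Checking all 25 assignments confirms none give a value below 0.25.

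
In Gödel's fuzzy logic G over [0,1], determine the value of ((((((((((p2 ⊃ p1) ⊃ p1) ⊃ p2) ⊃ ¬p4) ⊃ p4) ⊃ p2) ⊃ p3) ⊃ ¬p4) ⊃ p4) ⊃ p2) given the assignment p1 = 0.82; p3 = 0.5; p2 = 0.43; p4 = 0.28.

(p2 ⊃ p1): 0.43 ≤ 0.82, so result = 1
((p2 ⊃ p1) ⊃ p1): 1 > 0.82, so result = 0.82
(((p2 ⊃ p1) ⊃ p1) ⊃ p2): 0.82 > 0.43, so result = 0.43
¬p4: Gödel ¬ of 0.28 = 0 (operand ≠ 0)
((((p2 ⊃ p1) ⊃ p1) ⊃ p2) ⊃ ¬p4): 0.43 > 0, so result = 0
(((((p2 ⊃ p1) ⊃ p1) ⊃ p2) ⊃ ¬p4) ⊃ p4): 0 ≤ 0.28, so result = 1
((((((p2 ⊃ p1) ⊃ p1) ⊃ p2) ⊃ ¬p4) ⊃ p4) ⊃ p2): 1 > 0.43, so result = 0.43
(((((((p2 ⊃ p1) ⊃ p1) ⊃ p2) ⊃ ¬p4) ⊃ p4) ⊃ p2) ⊃ p3): 0.43 ≤ 0.5, so result = 1
¬p4: Gödel ¬ of 0.28 = 0 (operand ≠ 0)
((((((((p2 ⊃ p1) ⊃ p1) ⊃ p2) ⊃ ¬p4) ⊃ p4) ⊃ p2) ⊃ p3) ⊃ ¬p4): 1 > 0, so result = 0
(((((((((p2 ⊃ p1) ⊃ p1) ⊃ p2) ⊃ ¬p4) ⊃ p4) ⊃ p2) ⊃ p3) ⊃ ¬p4) ⊃ p4): 0 ≤ 0.28, so result = 1
((((((((((p2 ⊃ p1) ⊃ p1) ⊃ p2) ⊃ ¬p4) ⊃ p4) ⊃ p2) ⊃ p3) ⊃ ¬p4) ⊃ p4) ⊃ p2): 1 > 0.43, so result = 0.43

0.43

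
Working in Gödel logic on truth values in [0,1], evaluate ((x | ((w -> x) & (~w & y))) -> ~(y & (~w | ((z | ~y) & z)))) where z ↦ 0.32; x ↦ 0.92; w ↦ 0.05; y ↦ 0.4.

0.00

(w -> x): 0.05 ≤ 0.92, so result = 1
~w: Gödel ¬ of 0.05 = 0 (operand ≠ 0)
(~w & y) = min(0, 0.4) = 0
((w -> x) & (~w & y)) = min(1, 0) = 0
(x | ((w -> x) & (~w & y))) = max(0.92, 0) = 0.92
~w: Gödel ¬ of 0.05 = 0 (operand ≠ 0)
~y: Gödel ¬ of 0.4 = 0 (operand ≠ 0)
(z | ~y) = max(0.32, 0) = 0.32
((z | ~y) & z) = min(0.32, 0.32) = 0.32
(~w | ((z | ~y) & z)) = max(0, 0.32) = 0.32
(y & (~w | ((z | ~y) & z))) = min(0.4, 0.32) = 0.32
~(y & (~w | ((z | ~y) & z))): Gödel ¬ of 0.32 = 0 (operand ≠ 0)
((x | ((w -> x) & (~w & y))) -> ~(y & (~w | ((z | ~y) & z)))): 0.92 > 0, so result = 0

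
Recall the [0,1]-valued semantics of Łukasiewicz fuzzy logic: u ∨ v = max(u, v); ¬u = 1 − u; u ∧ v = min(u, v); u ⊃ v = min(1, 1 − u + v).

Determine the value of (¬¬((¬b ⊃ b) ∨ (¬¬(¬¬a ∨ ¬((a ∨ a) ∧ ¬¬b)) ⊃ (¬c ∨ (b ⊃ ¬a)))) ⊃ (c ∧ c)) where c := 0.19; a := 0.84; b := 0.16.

0.19

¬b: Łukasiewicz ¬ gives 1 − 0.16 = 0.84
(¬b ⊃ b): min(1, 1 − 0.84 + 0.16) = 0.32
¬a: Łukasiewicz ¬ gives 1 − 0.84 = 0.16
¬¬a: Łukasiewicz ¬ gives 1 − 0.16 = 0.84
(a ∨ a) = max(0.84, 0.84) = 0.84
¬b: Łukasiewicz ¬ gives 1 − 0.16 = 0.84
¬¬b: Łukasiewicz ¬ gives 1 − 0.84 = 0.16
((a ∨ a) ∧ ¬¬b) = min(0.84, 0.16) = 0.16
¬((a ∨ a) ∧ ¬¬b): Łukasiewicz ¬ gives 1 − 0.16 = 0.84
(¬¬a ∨ ¬((a ∨ a) ∧ ¬¬b)) = max(0.84, 0.84) = 0.84
¬(¬¬a ∨ ¬((a ∨ a) ∧ ¬¬b)): Łukasiewicz ¬ gives 1 − 0.84 = 0.16
¬¬(¬¬a ∨ ¬((a ∨ a) ∧ ¬¬b)): Łukasiewicz ¬ gives 1 − 0.16 = 0.84
¬c: Łukasiewicz ¬ gives 1 − 0.19 = 0.81
¬a: Łukasiewicz ¬ gives 1 − 0.84 = 0.16
(b ⊃ ¬a): min(1, 1 − 0.16 + 0.16) = 1
(¬c ∨ (b ⊃ ¬a)) = max(0.81, 1) = 1
(¬¬(¬¬a ∨ ¬((a ∨ a) ∧ ¬¬b)) ⊃ (¬c ∨ (b ⊃ ¬a))): min(1, 1 − 0.84 + 1) = 1
((¬b ⊃ b) ∨ (¬¬(¬¬a ∨ ¬((a ∨ a) ∧ ¬¬b)) ⊃ (¬c ∨ (b ⊃ ¬a)))) = max(0.32, 1) = 1
¬((¬b ⊃ b) ∨ (¬¬(¬¬a ∨ ¬((a ∨ a) ∧ ¬¬b)) ⊃ (¬c ∨ (b ⊃ ¬a)))): Łukasiewicz ¬ gives 1 − 1 = 0
¬¬((¬b ⊃ b) ∨ (¬¬(¬¬a ∨ ¬((a ∨ a) ∧ ¬¬b)) ⊃ (¬c ∨ (b ⊃ ¬a)))): Łukasiewicz ¬ gives 1 − 0 = 1
(c ∧ c) = min(0.19, 0.19) = 0.19
(¬¬((¬b ⊃ b) ∨ (¬¬(¬¬a ∨ ¬((a ∨ a) ∧ ¬¬b)) ⊃ (¬c ∨ (b ⊃ ¬a)))) ⊃ (c ∧ c)): min(1, 1 − 1 + 0.19) = 0.19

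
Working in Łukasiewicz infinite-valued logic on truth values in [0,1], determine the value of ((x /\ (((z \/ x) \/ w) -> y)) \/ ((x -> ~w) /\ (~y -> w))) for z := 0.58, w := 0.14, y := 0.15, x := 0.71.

0.44

(z \/ x) = max(0.58, 0.71) = 0.71
((z \/ x) \/ w) = max(0.71, 0.14) = 0.71
(((z \/ x) \/ w) -> y): min(1, 1 − 0.71 + 0.15) = 0.44
(x /\ (((z \/ x) \/ w) -> y)) = min(0.71, 0.44) = 0.44
~w: Łukasiewicz ¬ gives 1 − 0.14 = 0.86
(x -> ~w): min(1, 1 − 0.71 + 0.86) = 1
~y: Łukasiewicz ¬ gives 1 − 0.15 = 0.85
(~y -> w): min(1, 1 − 0.85 + 0.14) = 0.29
((x -> ~w) /\ (~y -> w)) = min(1, 0.29) = 0.29
((x /\ (((z \/ x) \/ w) -> y)) \/ ((x -> ~w) /\ (~y -> w))) = max(0.44, 0.29) = 0.44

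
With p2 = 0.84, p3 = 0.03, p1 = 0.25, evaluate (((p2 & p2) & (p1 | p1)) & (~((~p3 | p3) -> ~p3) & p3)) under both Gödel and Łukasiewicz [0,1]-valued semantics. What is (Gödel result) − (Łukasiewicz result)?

Gödel evaluation:
  (p2 & p2) = min(0.84, 0.84) = 0.84
  (p1 | p1) = max(0.25, 0.25) = 0.25
  ((p2 & p2) & (p1 | p1)) = min(0.84, 0.25) = 0.25
  ~p3: Gödel ¬ of 0.03 = 0 (operand ≠ 0)
  (~p3 | p3) = max(0, 0.03) = 0.03
  ~p3: Gödel ¬ of 0.03 = 0 (operand ≠ 0)
  ((~p3 | p3) -> ~p3): 0.03 > 0, so result = 0
  ~((~p3 | p3) -> ~p3): Gödel ¬ of 0 = 1 (operand is 0)
  (~((~p3 | p3) -> ~p3) & p3) = min(1, 0.03) = 0.03
  (((p2 & p2) & (p1 | p1)) & (~((~p3 | p3) -> ~p3) & p3)) = min(0.25, 0.03) = 0.03
  Gödel value = 0.03
Łukasiewicz evaluation:
  (p2 & p2) = min(0.84, 0.84) = 0.84
  (p1 | p1) = max(0.25, 0.25) = 0.25
  ((p2 & p2) & (p1 | p1)) = min(0.84, 0.25) = 0.25
  ~p3: Łukasiewicz ¬ gives 1 − 0.03 = 0.97
  (~p3 | p3) = max(0.97, 0.03) = 0.97
  ~p3: Łukasiewicz ¬ gives 1 − 0.03 = 0.97
  ((~p3 | p3) -> ~p3): min(1, 1 − 0.97 + 0.97) = 1
  ~((~p3 | p3) -> ~p3): Łukasiewicz ¬ gives 1 − 1 = 0
  (~((~p3 | p3) -> ~p3) & p3) = min(0, 0.03) = 0
  (((p2 & p2) & (p1 | p1)) & (~((~p3 | p3) -> ~p3) & p3)) = min(0.25, 0) = 0
  Łukasiewicz value = 0
Difference: 0.03 − 0 = 0.03

0.03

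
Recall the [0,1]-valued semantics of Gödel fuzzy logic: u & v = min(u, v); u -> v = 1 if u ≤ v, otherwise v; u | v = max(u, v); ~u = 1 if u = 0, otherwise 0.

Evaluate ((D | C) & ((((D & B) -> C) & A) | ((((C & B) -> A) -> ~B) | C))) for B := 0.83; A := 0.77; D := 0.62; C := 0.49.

(D | C) = max(0.62, 0.49) = 0.62
(D & B) = min(0.62, 0.83) = 0.62
((D & B) -> C): 0.62 > 0.49, so result = 0.49
(((D & B) -> C) & A) = min(0.49, 0.77) = 0.49
(C & B) = min(0.49, 0.83) = 0.49
((C & B) -> A): 0.49 ≤ 0.77, so result = 1
~B: Gödel ¬ of 0.83 = 0 (operand ≠ 0)
(((C & B) -> A) -> ~B): 1 > 0, so result = 0
((((C & B) -> A) -> ~B) | C) = max(0, 0.49) = 0.49
((((D & B) -> C) & A) | ((((C & B) -> A) -> ~B) | C)) = max(0.49, 0.49) = 0.49
((D | C) & ((((D & B) -> C) & A) | ((((C & B) -> A) -> ~B) | C))) = min(0.62, 0.49) = 0.49

0.49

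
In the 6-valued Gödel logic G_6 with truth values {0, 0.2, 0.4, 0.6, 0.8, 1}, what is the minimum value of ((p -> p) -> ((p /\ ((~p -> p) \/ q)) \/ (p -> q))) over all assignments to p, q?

0.20

The minimum is attained at p = 0.2, q = 0:
  (p -> p): 0.2 ≤ 0.2, so result = 1
  ~p: Gödel ¬ of 0.2 = 0 (operand ≠ 0)
  (~p -> p): 0 ≤ 0.2, so result = 1
  ((~p -> p) \/ q) = max(1, 0) = 1
  (p /\ ((~p -> p) \/ q)) = min(0.2, 1) = 0.2
  (p -> q): 0.2 > 0, so result = 0
  ((p /\ ((~p -> p) \/ q)) \/ (p -> q)) = max(0.2, 0) = 0.2
  ((p -> p) -> ((p /\ ((~p -> p) \/ q)) \/ (p -> q))): 1 > 0.2, so result = 0.2
Checking all 36 assignments confirms none give a value below 0.20.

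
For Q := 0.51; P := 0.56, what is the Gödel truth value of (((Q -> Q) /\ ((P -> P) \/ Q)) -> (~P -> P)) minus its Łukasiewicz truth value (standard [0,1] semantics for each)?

0.00

Gödel evaluation:
  (Q -> Q): 0.51 ≤ 0.51, so result = 1
  (P -> P): 0.56 ≤ 0.56, so result = 1
  ((P -> P) \/ Q) = max(1, 0.51) = 1
  ((Q -> Q) /\ ((P -> P) \/ Q)) = min(1, 1) = 1
  ~P: Gödel ¬ of 0.56 = 0 (operand ≠ 0)
  (~P -> P): 0 ≤ 0.56, so result = 1
  (((Q -> Q) /\ ((P -> P) \/ Q)) -> (~P -> P)): 1 ≤ 1, so result = 1
  Gödel value = 1
Łukasiewicz evaluation:
  (Q -> Q): min(1, 1 − 0.51 + 0.51) = 1
  (P -> P): min(1, 1 − 0.56 + 0.56) = 1
  ((P -> P) \/ Q) = max(1, 0.51) = 1
  ((Q -> Q) /\ ((P -> P) \/ Q)) = min(1, 1) = 1
  ~P: Łukasiewicz ¬ gives 1 − 0.56 = 0.44
  (~P -> P): min(1, 1 − 0.44 + 0.56) = 1
  (((Q -> Q) /\ ((P -> P) \/ Q)) -> (~P -> P)): min(1, 1 − 1 + 1) = 1
  Łukasiewicz value = 1
Difference: 1 − 1 = 0.00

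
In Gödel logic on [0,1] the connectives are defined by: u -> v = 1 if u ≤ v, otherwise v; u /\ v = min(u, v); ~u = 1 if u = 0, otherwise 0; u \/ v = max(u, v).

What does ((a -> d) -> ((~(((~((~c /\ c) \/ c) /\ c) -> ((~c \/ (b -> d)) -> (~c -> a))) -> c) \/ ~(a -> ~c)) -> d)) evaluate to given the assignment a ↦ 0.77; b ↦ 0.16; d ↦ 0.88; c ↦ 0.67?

0.88

(a -> d): 0.77 ≤ 0.88, so result = 1
~c: Gödel ¬ of 0.67 = 0 (operand ≠ 0)
(~c /\ c) = min(0, 0.67) = 0
((~c /\ c) \/ c) = max(0, 0.67) = 0.67
~((~c /\ c) \/ c): Gödel ¬ of 0.67 = 0 (operand ≠ 0)
(~((~c /\ c) \/ c) /\ c) = min(0, 0.67) = 0
~c: Gödel ¬ of 0.67 = 0 (operand ≠ 0)
(b -> d): 0.16 ≤ 0.88, so result = 1
(~c \/ (b -> d)) = max(0, 1) = 1
~c: Gödel ¬ of 0.67 = 0 (operand ≠ 0)
(~c -> a): 0 ≤ 0.77, so result = 1
((~c \/ (b -> d)) -> (~c -> a)): 1 ≤ 1, so result = 1
((~((~c /\ c) \/ c) /\ c) -> ((~c \/ (b -> d)) -> (~c -> a))): 0 ≤ 1, so result = 1
(((~((~c /\ c) \/ c) /\ c) -> ((~c \/ (b -> d)) -> (~c -> a))) -> c): 1 > 0.67, so result = 0.67
~(((~((~c /\ c) \/ c) /\ c) -> ((~c \/ (b -> d)) -> (~c -> a))) -> c): Gödel ¬ of 0.67 = 0 (operand ≠ 0)
~c: Gödel ¬ of 0.67 = 0 (operand ≠ 0)
(a -> ~c): 0.77 > 0, so result = 0
~(a -> ~c): Gödel ¬ of 0 = 1 (operand is 0)
(~(((~((~c /\ c) \/ c) /\ c) -> ((~c \/ (b -> d)) -> (~c -> a))) -> c) \/ ~(a -> ~c)) = max(0, 1) = 1
((~(((~((~c /\ c) \/ c) /\ c) -> ((~c \/ (b -> d)) -> (~c -> a))) -> c) \/ ~(a -> ~c)) -> d): 1 > 0.88, so result = 0.88
((a -> d) -> ((~(((~((~c /\ c) \/ c) /\ c) -> ((~c \/ (b -> d)) -> (~c -> a))) -> c) \/ ~(a -> ~c)) -> d)): 1 > 0.88, so result = 0.88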